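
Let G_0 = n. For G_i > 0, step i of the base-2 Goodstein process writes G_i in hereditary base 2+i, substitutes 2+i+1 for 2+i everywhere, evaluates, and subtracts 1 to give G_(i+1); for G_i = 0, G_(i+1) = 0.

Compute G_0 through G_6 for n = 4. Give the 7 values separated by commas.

4, 26, 41, 60, 83, 109, 139

(0) 4|_2 = 2^2 ↦ 3^3|_3 = 27 ⇒ 26
(1) 26|_3 = 2·3^2 + 2·3 + 2 ↦ 2·4^2 + 2·4 + 2|_4 = 42 ⇒ 41
(2) 41|_4 = 2·4^2 + 2·4 + 1 ↦ 2·5^2 + 2·5 + 1|_5 = 61 ⇒ 60
(3) 60|_5 = 2·5^2 + 2·5 ↦ 2·6^2 + 2·6|_6 = 84 ⇒ 83
(4) 83|_6 = 2·6^2 + 6 + 5 ↦ 2·7^2 + 7 + 5|_7 = 110 ⇒ 109
(5) 109|_7 = 2·7^2 + 7 + 4 ↦ 2·8^2 + 8 + 4|_8 = 140 ⇒ 139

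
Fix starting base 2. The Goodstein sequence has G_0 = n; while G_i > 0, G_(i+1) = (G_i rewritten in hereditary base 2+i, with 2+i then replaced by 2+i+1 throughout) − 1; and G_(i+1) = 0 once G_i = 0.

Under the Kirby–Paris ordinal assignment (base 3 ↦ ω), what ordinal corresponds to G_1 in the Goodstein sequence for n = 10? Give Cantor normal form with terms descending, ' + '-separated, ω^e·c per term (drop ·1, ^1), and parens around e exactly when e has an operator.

step 0: 10 = 2^(2 + 1) + 2; sub 3 for 2: 3^(3 + 1) + 3; = 84; G_1 = 84−1 = 83
step 1: 83 = 3^(3 + 1) + 2; sub 4 for 3: 4^(4 + 1) + 2; = 1026; G_2 = 1026−1 = 1025

ω^(ω + 1) + 2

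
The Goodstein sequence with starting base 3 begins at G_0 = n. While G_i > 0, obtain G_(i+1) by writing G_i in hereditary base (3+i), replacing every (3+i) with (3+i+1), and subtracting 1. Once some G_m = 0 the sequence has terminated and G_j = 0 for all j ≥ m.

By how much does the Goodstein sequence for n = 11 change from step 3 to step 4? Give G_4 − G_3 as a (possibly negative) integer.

step 0: 11 = 3^2 + 2; sub 4 for 3: 4^2 + 2; = 18; G_1 = 18−1 = 17
step 1: 17 = 4^2 + 1; sub 5 for 4: 5^2 + 1; = 26; G_2 = 26−1 = 25
step 2: 25 = 5^2; sub 6 for 5: 6^2; = 36; G_3 = 36−1 = 35
step 3: 35 = 5·6 + 5; sub 7 for 6: 5·7 + 5; = 40; G_4 = 40−1 = 39

4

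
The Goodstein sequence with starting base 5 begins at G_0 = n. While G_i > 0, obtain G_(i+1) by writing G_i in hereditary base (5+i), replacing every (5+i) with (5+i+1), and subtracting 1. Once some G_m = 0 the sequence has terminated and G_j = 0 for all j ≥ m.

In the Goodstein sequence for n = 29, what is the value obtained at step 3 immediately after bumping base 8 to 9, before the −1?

G_0=29  [base 5] 5^2 + 4  →[5↦6]→  6^2 + 4 = 40  −1 ⇒ G_1=39
G_1=39  [base 6] 6^2 + 3  →[6↦7]→  7^2 + 3 = 52  −1 ⇒ G_2=51
G_2=51  [base 7] 7^2 + 2  →[7↦8]→  8^2 + 2 = 66  −1 ⇒ G_3=65
G_3=65  [base 8] 8^2 + 1  →[8↦9]→  9^2 + 1 = 82  −1 ⇒ G_4=81

82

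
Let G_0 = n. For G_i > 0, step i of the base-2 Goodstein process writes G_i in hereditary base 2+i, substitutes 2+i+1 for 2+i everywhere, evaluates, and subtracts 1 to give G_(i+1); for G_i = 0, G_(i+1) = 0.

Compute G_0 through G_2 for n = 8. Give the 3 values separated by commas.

base 2: 8 = 2^(2 + 1); at 3: 3^(3 + 1) = 81; next = 80
base 3: 80 = 2·3^3 + 2·3^2 + 2·3 + 2; at 4: 2·4^4 + 2·4^2 + 2·4 + 2 = 554; next = 553

8, 80, 553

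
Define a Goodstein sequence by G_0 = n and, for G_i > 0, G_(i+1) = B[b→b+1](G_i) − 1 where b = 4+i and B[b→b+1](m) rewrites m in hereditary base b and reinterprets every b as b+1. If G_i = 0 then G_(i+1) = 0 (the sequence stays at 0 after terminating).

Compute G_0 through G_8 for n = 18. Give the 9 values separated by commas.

step 0: 18 = 4^2 + 2; sub 5 for 4: 5^2 + 2; = 27; G_1 = 27−1 = 26
step 1: 26 = 5^2 + 1; sub 6 for 5: 6^2 + 1; = 37; G_2 = 37−1 = 36
step 2: 36 = 6^2; sub 7 for 6: 7^2; = 49; G_3 = 49−1 = 48
step 3: 48 = 6·7 + 6; sub 8 for 7: 6·8 + 6; = 54; G_4 = 54−1 = 53
step 4: 53 = 6·8 + 5; sub 9 for 8: 6·9 + 5; = 59; G_5 = 59−1 = 58
step 5: 58 = 6·9 + 4; sub 10 for 9: 6·10 + 4; = 64; G_6 = 64−1 = 63
step 6: 63 = 6·10 + 3; sub 11 for 10: 6·11 + 3; = 69; G_7 = 69−1 = 68
step 7: 68 = 6·11 + 2; sub 12 for 11: 6·12 + 2; = 74; G_8 = 74−1 = 73

18, 26, 36, 48, 53, 58, 63, 68, 73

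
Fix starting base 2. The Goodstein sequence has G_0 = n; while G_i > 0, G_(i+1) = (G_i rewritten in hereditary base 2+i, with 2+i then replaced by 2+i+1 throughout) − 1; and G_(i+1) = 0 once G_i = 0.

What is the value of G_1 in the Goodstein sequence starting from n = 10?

83

step 0: 10 = 2^(2 + 1) + 2; sub 3 for 2: 3^(3 + 1) + 3; = 84; G_1 = 84−1 = 83
step 1: 83 = 3^(3 + 1) + 2; sub 4 for 3: 4^(4 + 1) + 2; = 1026; G_2 = 1026−1 = 1025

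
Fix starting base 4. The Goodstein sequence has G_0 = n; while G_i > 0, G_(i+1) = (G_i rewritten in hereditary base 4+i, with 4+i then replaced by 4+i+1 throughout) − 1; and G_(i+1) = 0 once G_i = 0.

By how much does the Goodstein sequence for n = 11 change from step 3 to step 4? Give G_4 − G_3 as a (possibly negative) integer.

i=0: 11 = 2·4 + 3 (b=4); 4→5: 2·5 + 3 = 13; 13−1 = 12
i=1: 12 = 2·5 + 2 (b=5); 5→6: 2·6 + 2 = 14; 14−1 = 13
i=2: 13 = 2·6 + 1 (b=6); 6→7: 2·7 + 1 = 15; 15−1 = 14
i=3: 14 = 2·7 (b=7); 7→8: 2·8 = 16; 16−1 = 15

1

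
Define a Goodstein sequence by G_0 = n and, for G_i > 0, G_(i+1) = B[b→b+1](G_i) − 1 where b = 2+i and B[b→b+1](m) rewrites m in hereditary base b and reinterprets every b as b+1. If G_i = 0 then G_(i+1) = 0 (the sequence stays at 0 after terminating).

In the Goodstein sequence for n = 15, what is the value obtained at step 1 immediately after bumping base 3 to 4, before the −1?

[0] 15 ≡ 2^(2 + 1) + 2^2 + 2 + 1 (base 2). Lift 3: 112. −1: 111.
[1] 111 ≡ 3^(3 + 1) + 3^3 + 3 (base 3). Lift 4: 1284. −1: 1283.

1284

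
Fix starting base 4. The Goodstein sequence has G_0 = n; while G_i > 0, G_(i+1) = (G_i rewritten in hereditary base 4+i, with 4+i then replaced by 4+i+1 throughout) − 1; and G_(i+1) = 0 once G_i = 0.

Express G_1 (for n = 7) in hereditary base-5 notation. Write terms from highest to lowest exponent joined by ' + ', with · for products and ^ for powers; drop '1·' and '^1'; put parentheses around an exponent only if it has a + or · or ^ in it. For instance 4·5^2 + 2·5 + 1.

5 + 2

7 —HB4→ 4 + 3 —bump→ 5 + 3 = 8 —(−1)→ 7
7 —HB5→ 5 + 2 —bump→ 6 + 2 = 8 —(−1)→ 7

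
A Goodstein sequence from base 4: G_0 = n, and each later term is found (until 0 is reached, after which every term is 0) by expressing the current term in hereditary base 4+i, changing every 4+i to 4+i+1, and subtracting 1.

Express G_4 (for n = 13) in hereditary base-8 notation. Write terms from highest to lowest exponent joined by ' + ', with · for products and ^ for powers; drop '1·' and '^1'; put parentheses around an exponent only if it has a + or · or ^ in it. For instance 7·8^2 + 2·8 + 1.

base 4: 13 = 3·4 + 1; at 5: 3·5 + 1 = 16; next = 15
base 5: 15 = 3·5; at 6: 3·6 = 18; next = 17
base 6: 17 = 2·6 + 5; at 7: 2·7 + 5 = 19; next = 18
base 7: 18 = 2·7 + 4; at 8: 2·8 + 4 = 20; next = 19
base 8: 19 = 2·8 + 3; at 9: 2·9 + 3 = 21; next = 20

2·8 + 3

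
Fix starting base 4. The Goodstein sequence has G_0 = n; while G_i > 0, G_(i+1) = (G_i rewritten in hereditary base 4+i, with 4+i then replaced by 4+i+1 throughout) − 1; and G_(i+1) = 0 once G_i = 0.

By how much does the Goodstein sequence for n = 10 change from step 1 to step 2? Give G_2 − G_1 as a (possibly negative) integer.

1

step 0: 10 = 2·4 + 2; sub 5 for 4: 2·5 + 2; = 12; G_1 = 12−1 = 11
step 1: 11 = 2·5 + 1; sub 6 for 5: 2·6 + 1; = 13; G_2 = 13−1 = 12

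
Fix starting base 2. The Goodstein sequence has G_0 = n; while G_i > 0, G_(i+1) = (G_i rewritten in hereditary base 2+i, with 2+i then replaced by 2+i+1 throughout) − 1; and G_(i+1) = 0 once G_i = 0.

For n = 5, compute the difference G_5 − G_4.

step 0: 5 = 2^2 + 1; sub 3 for 2: 3^3 + 1; = 28; G_1 = 28−1 = 27
step 1: 27 = 3^3; sub 4 for 3: 4^4; = 256; G_2 = 256−1 = 255
step 2: 255 = 3·4^3 + 3·4^2 + 3·4 + 3; sub 5 for 4: 3·5^3 + 3·5^2 + 3·5 + 3; = 468; G_3 = 468−1 = 467
step 3: 467 = 3·5^3 + 3·5^2 + 3·5 + 2; sub 6 for 5: 3·6^3 + 3·6^2 + 3·6 + 2; = 776; G_4 = 776−1 = 775
step 4: 775 = 3·6^3 + 3·6^2 + 3·6 + 1; sub 7 for 6: 3·7^3 + 3·7^2 + 3·7 + 1; = 1198; G_5 = 1198−1 = 1197

422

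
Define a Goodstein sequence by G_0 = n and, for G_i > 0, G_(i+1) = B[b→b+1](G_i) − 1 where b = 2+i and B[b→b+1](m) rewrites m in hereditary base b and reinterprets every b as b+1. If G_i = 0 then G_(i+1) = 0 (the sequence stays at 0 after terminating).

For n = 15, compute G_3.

step 0: 15 = 2^(2 + 1) + 2^2 + 2 + 1; sub 3 for 2: 3^(3 + 1) + 3^3 + 3 + 1; = 112; G_1 = 112−1 = 111
step 1: 111 = 3^(3 + 1) + 3^3 + 3; sub 4 for 3: 4^(4 + 1) + 4^4 + 4; = 1284; G_2 = 1284−1 = 1283
step 2: 1283 = 4^(4 + 1) + 4^4 + 3; sub 5 for 4: 5^(5 + 1) + 5^5 + 3; = 18753; G_3 = 18753−1 = 18752
step 3: 18752 = 5^(5 + 1) + 5^5 + 2; sub 6 for 5: 6^(6 + 1) + 6^6 + 2; = 326594; G_4 = 326594−1 = 326593

18752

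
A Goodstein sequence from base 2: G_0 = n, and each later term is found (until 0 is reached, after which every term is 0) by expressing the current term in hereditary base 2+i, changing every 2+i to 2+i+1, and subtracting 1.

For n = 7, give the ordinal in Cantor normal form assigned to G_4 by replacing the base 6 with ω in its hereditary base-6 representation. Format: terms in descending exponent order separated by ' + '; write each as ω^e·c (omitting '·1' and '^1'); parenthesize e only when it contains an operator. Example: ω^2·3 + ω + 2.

ω^ω + 1

G_0 = 7. HB_2(7) = 2^2 + 2 + 1. Bump = 31. G_1 = 30.
G_1 = 30. HB_3(30) = 3^3 + 3. Bump = 260. G_2 = 259.
G_2 = 259. HB_4(259) = 4^4 + 3. Bump = 3128. G_3 = 3127.
G_3 = 3127. HB_5(3127) = 5^5 + 2. Bump = 46658. G_4 = 46657.
G_4 = 46657. HB_6(46657) = 6^6 + 1. Bump = 823544. G_5 = 823543.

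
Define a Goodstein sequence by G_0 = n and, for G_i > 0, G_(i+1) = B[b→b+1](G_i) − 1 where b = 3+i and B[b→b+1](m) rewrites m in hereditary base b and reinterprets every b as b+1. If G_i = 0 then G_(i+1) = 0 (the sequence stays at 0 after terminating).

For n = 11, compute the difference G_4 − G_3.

4

base 3: 11 = 3^2 + 2; at 4: 4^2 + 2 = 18; next = 17
base 4: 17 = 4^2 + 1; at 5: 5^2 + 1 = 26; next = 25
base 5: 25 = 5^2; at 6: 6^2 = 36; next = 35
base 6: 35 = 5·6 + 5; at 7: 5·7 + 5 = 40; next = 39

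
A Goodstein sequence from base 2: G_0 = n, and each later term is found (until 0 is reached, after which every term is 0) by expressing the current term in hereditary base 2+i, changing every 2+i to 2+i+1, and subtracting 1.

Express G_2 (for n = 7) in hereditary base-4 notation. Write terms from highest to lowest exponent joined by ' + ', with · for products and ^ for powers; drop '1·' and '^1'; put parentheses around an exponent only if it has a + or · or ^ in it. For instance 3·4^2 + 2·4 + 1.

4^4 + 3

[0] 7 ≡ 2^2 + 2 + 1 (base 2). Lift 3: 31. −1: 30.
[1] 30 ≡ 3^3 + 3 (base 3). Lift 4: 260. −1: 259.
[2] 259 ≡ 4^4 + 3 (base 4). Lift 5: 3128. −1: 3127.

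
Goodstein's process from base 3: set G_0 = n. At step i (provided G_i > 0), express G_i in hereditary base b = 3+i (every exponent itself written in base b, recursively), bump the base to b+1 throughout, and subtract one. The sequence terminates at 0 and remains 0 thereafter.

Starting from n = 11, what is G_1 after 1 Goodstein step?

[0] 11 ≡ 3^2 + 2 (base 3). Lift 4: 18. −1: 17.
[1] 17 ≡ 4^2 + 1 (base 4). Lift 5: 26. −1: 25.

17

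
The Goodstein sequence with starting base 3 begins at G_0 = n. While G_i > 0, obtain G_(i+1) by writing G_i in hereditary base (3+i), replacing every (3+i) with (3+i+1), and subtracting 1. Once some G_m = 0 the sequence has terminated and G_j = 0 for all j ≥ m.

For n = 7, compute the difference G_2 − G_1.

7 —HB3→ 2·3 + 1 —bump→ 2·4 + 1 = 9 —(−1)→ 8
8 —HB4→ 2·4 —bump→ 2·5 = 10 —(−1)→ 9

1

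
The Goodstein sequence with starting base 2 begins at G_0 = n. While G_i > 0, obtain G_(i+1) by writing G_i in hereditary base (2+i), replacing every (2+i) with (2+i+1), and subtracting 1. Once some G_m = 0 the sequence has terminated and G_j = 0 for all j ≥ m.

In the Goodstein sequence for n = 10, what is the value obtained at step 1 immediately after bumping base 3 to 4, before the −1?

base 2: 10 = 2^(2 + 1) + 2; at 3: 3^(3 + 1) + 3 = 84; next = 83
base 3: 83 = 3^(3 + 1) + 2; at 4: 4^(4 + 1) + 2 = 1026; next = 1025

1026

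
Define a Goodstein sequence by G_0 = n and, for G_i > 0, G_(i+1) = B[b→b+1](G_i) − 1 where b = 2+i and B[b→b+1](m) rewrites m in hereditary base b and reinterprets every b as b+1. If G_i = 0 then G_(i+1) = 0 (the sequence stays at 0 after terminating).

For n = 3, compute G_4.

G_0=3  [base 2] 2 + 1  →[2↦3]→  3 + 1 = 4  −1 ⇒ G_1=3
G_1=3  [base 3] 3  →[3↦4]→  4 = 4  −1 ⇒ G_2=3
G_2=3  [base 4] 3  →[4↦5]→  3 = 3  −1 ⇒ G_3=2
G_3=2  [base 5] 2  →[5↦6]→  2 = 2  −1 ⇒ G_4=1
G_4=1  [base 6] 1  →[6↦7]→  1 = 1  −1 ⇒ G_5=0

1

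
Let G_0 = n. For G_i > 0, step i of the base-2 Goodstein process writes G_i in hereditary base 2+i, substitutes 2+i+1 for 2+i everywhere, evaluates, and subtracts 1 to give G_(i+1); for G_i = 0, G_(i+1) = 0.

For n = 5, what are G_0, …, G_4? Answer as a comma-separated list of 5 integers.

5, 27, 255, 467, 775

(0) 5|_2 = 2^2 + 1 ↦ 3^3 + 1|_3 = 28 ⇒ 27
(1) 27|_3 = 3^3 ↦ 4^4|_4 = 256 ⇒ 255
(2) 255|_4 = 3·4^3 + 3·4^2 + 3·4 + 3 ↦ 3·5^3 + 3·5^2 + 3·5 + 3|_5 = 468 ⇒ 467
(3) 467|_5 = 3·5^3 + 3·5^2 + 3·5 + 2 ↦ 3·6^3 + 3·6^2 + 3·6 + 2|_6 = 776 ⇒ 775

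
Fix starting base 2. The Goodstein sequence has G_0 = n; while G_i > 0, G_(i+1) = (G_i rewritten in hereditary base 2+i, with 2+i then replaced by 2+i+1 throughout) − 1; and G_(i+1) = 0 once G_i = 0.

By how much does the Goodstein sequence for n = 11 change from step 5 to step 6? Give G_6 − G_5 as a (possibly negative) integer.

128452926

step 0: 11 = 2^(2 + 1) + 2 + 1; sub 3 for 2: 3^(3 + 1) + 3 + 1; = 85; G_1 = 85−1 = 84
step 1: 84 = 3^(3 + 1) + 3; sub 4 for 3: 4^(4 + 1) + 4; = 1028; G_2 = 1028−1 = 1027
step 2: 1027 = 4^(4 + 1) + 3; sub 5 for 4: 5^(5 + 1) + 3; = 15628; G_3 = 15628−1 = 15627
step 3: 15627 = 5^(5 + 1) + 2; sub 6 for 5: 6^(6 + 1) + 2; = 279938; G_4 = 279938−1 = 279937
step 4: 279937 = 6^(6 + 1) + 1; sub 7 for 6: 7^(7 + 1) + 1; = 5764802; G_5 = 5764802−1 = 5764801
step 5: 5764801 = 7^(7 + 1); sub 8 for 7: 8^(8 + 1); = 134217728; G_6 = 134217728−1 = 134217727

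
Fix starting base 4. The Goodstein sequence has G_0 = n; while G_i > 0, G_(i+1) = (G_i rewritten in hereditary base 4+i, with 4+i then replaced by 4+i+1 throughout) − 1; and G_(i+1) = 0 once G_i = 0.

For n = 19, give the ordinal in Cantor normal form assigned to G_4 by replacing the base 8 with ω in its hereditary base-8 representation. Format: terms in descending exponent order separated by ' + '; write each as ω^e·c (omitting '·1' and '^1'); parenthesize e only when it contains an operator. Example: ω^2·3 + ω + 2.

ω·7 + 7

G_0 = 19. HB_4(19) = 4^2 + 3. Bump = 28. G_1 = 27.
G_1 = 27. HB_5(27) = 5^2 + 2. Bump = 38. G_2 = 37.
G_2 = 37. HB_6(37) = 6^2 + 1. Bump = 50. G_3 = 49.
G_3 = 49. HB_7(49) = 7^2. Bump = 64. G_4 = 63.
G_4 = 63. HB_8(63) = 7·8 + 7. Bump = 70. G_5 = 69.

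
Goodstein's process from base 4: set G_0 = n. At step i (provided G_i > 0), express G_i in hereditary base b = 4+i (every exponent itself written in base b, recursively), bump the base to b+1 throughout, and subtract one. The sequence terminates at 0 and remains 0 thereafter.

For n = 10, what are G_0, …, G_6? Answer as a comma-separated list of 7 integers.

base 4: 10 = 2·4 + 2; at 5: 2·5 + 2 = 12; next = 11
base 5: 11 = 2·5 + 1; at 6: 2·6 + 1 = 13; next = 12
base 6: 12 = 2·6; at 7: 2·7 = 14; next = 13
base 7: 13 = 7 + 6; at 8: 8 + 6 = 14; next = 13
base 8: 13 = 8 + 5; at 9: 9 + 5 = 14; next = 13
base 9: 13 = 9 + 4; at 10: 10 + 4 = 14; next = 13

10, 11, 12, 13, 13, 13, 13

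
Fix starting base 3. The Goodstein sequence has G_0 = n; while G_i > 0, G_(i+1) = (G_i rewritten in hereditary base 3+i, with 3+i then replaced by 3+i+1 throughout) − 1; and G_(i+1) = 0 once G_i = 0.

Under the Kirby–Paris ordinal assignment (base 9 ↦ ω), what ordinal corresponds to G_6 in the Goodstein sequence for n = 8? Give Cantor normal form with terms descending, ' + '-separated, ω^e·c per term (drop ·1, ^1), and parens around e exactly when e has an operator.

ω + 2

step 0: 8 = 2·3 + 2; sub 4 for 3: 2·4 + 2; = 10; G_1 = 10−1 = 9
step 1: 9 = 2·4 + 1; sub 5 for 4: 2·5 + 1; = 11; G_2 = 11−1 = 10
step 2: 10 = 2·5; sub 6 for 5: 2·6; = 12; G_3 = 12−1 = 11
step 3: 11 = 6 + 5; sub 7 for 6: 7 + 5; = 12; G_4 = 12−1 = 11
step 4: 11 = 7 + 4; sub 8 for 7: 8 + 4; = 12; G_5 = 12−1 = 11
step 5: 11 = 8 + 3; sub 9 for 8: 9 + 3; = 12; G_6 = 12−1 = 11
step 6: 11 = 9 + 2; sub 10 for 9: 10 + 2; = 12; G_7 = 12−1 = 11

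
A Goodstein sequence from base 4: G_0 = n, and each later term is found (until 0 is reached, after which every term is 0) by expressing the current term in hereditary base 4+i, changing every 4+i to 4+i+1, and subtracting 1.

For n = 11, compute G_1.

12

G_0=11  [base 4] 2·4 + 3  →[4↦5]→  2·5 + 3 = 13  −1 ⇒ G_1=12
G_1=12  [base 5] 2·5 + 2  →[5↦6]→  2·6 + 2 = 14  −1 ⇒ G_2=13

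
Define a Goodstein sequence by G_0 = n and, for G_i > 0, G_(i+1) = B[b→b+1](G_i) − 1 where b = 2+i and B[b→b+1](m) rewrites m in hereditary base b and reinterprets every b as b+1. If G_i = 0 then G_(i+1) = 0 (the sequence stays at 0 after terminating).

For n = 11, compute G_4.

i=0: 11 = 2^(2 + 1) + 2 + 1 (b=2); 2→3: 3^(3 + 1) + 3 + 1 = 85; 85−1 = 84
i=1: 84 = 3^(3 + 1) + 3 (b=3); 3→4: 4^(4 + 1) + 4 = 1028; 1028−1 = 1027
i=2: 1027 = 4^(4 + 1) + 3 (b=4); 4→5: 5^(5 + 1) + 3 = 15628; 15628−1 = 15627
i=3: 15627 = 5^(5 + 1) + 2 (b=5); 5→6: 6^(6 + 1) + 2 = 279938; 279938−1 = 279937

279937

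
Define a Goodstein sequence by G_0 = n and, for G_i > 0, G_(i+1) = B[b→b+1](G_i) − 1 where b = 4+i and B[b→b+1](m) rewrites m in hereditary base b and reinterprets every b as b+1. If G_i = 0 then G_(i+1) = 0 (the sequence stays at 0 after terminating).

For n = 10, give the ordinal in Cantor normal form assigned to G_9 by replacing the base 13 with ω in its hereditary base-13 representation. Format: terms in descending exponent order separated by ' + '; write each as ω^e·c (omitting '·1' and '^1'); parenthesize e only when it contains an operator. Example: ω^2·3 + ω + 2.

ω

G_0=10  [base 4] 2·4 + 2  →[4↦5]→  2·5 + 2 = 12  −1 ⇒ G_1=11
G_1=11  [base 5] 2·5 + 1  →[5↦6]→  2·6 + 1 = 13  −1 ⇒ G_2=12
G_2=12  [base 6] 2·6  →[6↦7]→  2·7 = 14  −1 ⇒ G_3=13
G_3=13  [base 7] 7 + 6  →[7↦8]→  8 + 6 = 14  −1 ⇒ G_4=13
G_4=13  [base 8] 8 + 5  →[8↦9]→  9 + 5 = 14  −1 ⇒ G_5=13
G_5=13  [base 9] 9 + 4  →[9↦10]→  10 + 4 = 14  −1 ⇒ G_6=13
G_6=13  [base 10] 10 + 3  →[10↦11]→  11 + 3 = 14  −1 ⇒ G_7=13
G_7=13  [base 11] 11 + 2  →[11↦12]→  12 + 2 = 14  −1 ⇒ G_8=13
G_8=13  [base 12] 12 + 1  →[12↦13]→  13 + 1 = 14  −1 ⇒ G_9=13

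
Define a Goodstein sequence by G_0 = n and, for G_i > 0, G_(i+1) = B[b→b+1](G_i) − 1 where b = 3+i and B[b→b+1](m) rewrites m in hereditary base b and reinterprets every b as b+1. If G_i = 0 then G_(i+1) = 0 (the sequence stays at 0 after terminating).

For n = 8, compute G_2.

10

8 —HB3→ 2·3 + 2 —bump→ 2·4 + 2 = 10 —(−1)→ 9
9 —HB4→ 2·4 + 1 —bump→ 2·5 + 1 = 11 —(−1)→ 10
10 —HB5→ 2·5 —bump→ 2·6 = 12 —(−1)→ 11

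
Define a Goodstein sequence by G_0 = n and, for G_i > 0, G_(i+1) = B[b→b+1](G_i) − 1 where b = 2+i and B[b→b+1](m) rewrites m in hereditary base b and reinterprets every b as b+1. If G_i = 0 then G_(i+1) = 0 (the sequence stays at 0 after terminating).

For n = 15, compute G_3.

18752

G_0 = 15. HB_2(15) = 2^(2 + 1) + 2^2 + 2 + 1. Bump = 112. G_1 = 111.
G_1 = 111. HB_3(111) = 3^(3 + 1) + 3^3 + 3. Bump = 1284. G_2 = 1283.
G_2 = 1283. HB_4(1283) = 4^(4 + 1) + 4^4 + 3. Bump = 18753. G_3 = 18752.
G_3 = 18752. HB_5(18752) = 5^(5 + 1) + 5^5 + 2. Bump = 326594. G_4 = 326593.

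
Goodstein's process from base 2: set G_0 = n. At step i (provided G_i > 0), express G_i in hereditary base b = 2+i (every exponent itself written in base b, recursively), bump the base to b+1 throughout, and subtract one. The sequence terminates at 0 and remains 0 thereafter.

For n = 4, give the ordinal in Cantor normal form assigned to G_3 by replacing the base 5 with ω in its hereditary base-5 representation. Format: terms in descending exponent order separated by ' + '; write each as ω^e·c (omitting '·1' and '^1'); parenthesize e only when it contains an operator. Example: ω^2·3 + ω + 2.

ω^2·2 + ω·2

G_0 = 4. HB_2(4) = 2^2. Bump = 27. G_1 = 26.
G_1 = 26. HB_3(26) = 2·3^2 + 2·3 + 2. Bump = 42. G_2 = 41.
G_2 = 41. HB_4(41) = 2·4^2 + 2·4 + 1. Bump = 61. G_3 = 60.
G_3 = 60. HB_5(60) = 2·5^2 + 2·5. Bump = 84. G_4 = 83.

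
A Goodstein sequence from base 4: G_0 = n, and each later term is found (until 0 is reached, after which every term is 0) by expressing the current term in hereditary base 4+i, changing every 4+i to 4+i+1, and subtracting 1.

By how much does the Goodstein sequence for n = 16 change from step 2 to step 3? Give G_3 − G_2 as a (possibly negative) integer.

3

base 4: 16 = 4^2; at 5: 5^2 = 25; next = 24
base 5: 24 = 4·5 + 4; at 6: 4·6 + 4 = 28; next = 27
base 6: 27 = 4·6 + 3; at 7: 4·7 + 3 = 31; next = 30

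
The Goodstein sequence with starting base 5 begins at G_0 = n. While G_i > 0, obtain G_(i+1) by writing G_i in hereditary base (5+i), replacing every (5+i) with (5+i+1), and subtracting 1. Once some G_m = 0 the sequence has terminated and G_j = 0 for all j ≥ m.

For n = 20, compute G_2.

[0] 20 ≡ 4·5 (base 5). Lift 6: 24. −1: 23.
[1] 23 ≡ 3·6 + 5 (base 6). Lift 7: 26. −1: 25.
[2] 25 ≡ 3·7 + 4 (base 7). Lift 8: 28. −1: 27.

25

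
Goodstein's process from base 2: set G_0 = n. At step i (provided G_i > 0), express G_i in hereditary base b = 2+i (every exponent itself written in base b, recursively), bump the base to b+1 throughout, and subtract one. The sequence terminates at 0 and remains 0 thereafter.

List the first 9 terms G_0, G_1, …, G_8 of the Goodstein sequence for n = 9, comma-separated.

(0) 9|_2 = 2^(2 + 1) + 1 ↦ 3^(3 + 1) + 1|_3 = 82 ⇒ 81
(1) 81|_3 = 3^(3 + 1) ↦ 4^(4 + 1)|_4 = 1024 ⇒ 1023
(2) 1023|_4 = 3·4^4 + 3·4^3 + 3·4^2 + 3·4 + 3 ↦ 3·5^5 + 3·5^3 + 3·5^2 + 3·5 + 3|_5 = 9843 ⇒ 9842
(3) 9842|_5 = 3·5^5 + 3·5^3 + 3·5^2 + 3·5 + 2 ↦ 3·6^6 + 3·6^3 + 3·6^2 + 3·6 + 2|_6 = 140744 ⇒ 140743
(4) 140743|_6 = 3·6^6 + 3·6^3 + 3·6^2 + 3·6 + 1 ↦ 3·7^7 + 3·7^3 + 3·7^2 + 3·7 + 1|_7 = 2471827 ⇒ 2471826
(5) 2471826|_7 = 3·7^7 + 3·7^3 + 3·7^2 + 3·7 ↦ 3·8^8 + 3·8^3 + 3·8^2 + 3·8|_8 = 50333400 ⇒ 50333399
(6) 50333399|_8 = 3·8^8 + 3·8^3 + 3·8^2 + 2·8 + 7 ↦ 3·9^9 + 3·9^3 + 3·9^2 + 2·9 + 7|_9 = 1162263922 ⇒ 1162263921
(7) 1162263921|_9 = 3·9^9 + 3·9^3 + 3·9^2 + 2·9 + 6 ↦ 3·10^10 + 3·10^3 + 3·10^2 + 2·10 + 6|_10 = 30000003326 ⇒ 30000003325

9, 81, 1023, 9842, 140743, 2471826, 50333399, 1162263921, 30000003325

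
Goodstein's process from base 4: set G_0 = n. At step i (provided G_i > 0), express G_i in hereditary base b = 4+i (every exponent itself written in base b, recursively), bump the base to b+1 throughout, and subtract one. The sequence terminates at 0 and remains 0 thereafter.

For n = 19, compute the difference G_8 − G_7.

6

base 4: 19 = 4^2 + 3; at 5: 5^2 + 3 = 28; next = 27
base 5: 27 = 5^2 + 2; at 6: 6^2 + 2 = 38; next = 37
base 6: 37 = 6^2 + 1; at 7: 7^2 + 1 = 50; next = 49
base 7: 49 = 7^2; at 8: 8^2 = 64; next = 63
base 8: 63 = 7·8 + 7; at 9: 7·9 + 7 = 70; next = 69
base 9: 69 = 7·9 + 6; at 10: 7·10 + 6 = 76; next = 75
base 10: 75 = 7·10 + 5; at 11: 7·11 + 5 = 82; next = 81
base 11: 81 = 7·11 + 4; at 12: 7·12 + 4 = 88; next = 87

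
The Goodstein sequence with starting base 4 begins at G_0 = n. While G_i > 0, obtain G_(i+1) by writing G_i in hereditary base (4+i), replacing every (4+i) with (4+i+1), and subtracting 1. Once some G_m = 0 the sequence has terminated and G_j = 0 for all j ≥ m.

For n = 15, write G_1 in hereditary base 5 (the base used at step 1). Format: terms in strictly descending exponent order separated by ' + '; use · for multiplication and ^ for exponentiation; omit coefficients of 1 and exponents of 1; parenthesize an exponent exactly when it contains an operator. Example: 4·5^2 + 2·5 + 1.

3·5 + 2

(0) 15|_4 = 3·4 + 3 ↦ 3·5 + 3|_5 = 18 ⇒ 17
(1) 17|_5 = 3·5 + 2 ↦ 3·6 + 2|_6 = 20 ⇒ 19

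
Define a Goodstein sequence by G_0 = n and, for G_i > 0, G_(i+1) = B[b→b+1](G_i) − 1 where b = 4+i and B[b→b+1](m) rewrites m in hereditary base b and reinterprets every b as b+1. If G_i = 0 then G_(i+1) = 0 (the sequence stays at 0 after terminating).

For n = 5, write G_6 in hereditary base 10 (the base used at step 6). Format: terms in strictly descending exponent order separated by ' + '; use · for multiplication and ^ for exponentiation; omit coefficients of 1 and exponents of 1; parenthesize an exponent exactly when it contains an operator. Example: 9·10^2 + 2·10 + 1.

1

G_0=5  [base 4] 4 + 1  →[4↦5]→  5 + 1 = 6  −1 ⇒ G_1=5
G_1=5  [base 5] 5  →[5↦6]→  6 = 6  −1 ⇒ G_2=5
G_2=5  [base 6] 5  →[6↦7]→  5 = 5  −1 ⇒ G_3=4
G_3=4  [base 7] 4  →[7↦8]→  4 = 4  −1 ⇒ G_4=3
G_4=3  [base 8] 3  →[8↦9]→  3 = 3  −1 ⇒ G_5=2
G_5=2  [base 9] 2  →[9↦10]→  2 = 2  −1 ⇒ G_6=1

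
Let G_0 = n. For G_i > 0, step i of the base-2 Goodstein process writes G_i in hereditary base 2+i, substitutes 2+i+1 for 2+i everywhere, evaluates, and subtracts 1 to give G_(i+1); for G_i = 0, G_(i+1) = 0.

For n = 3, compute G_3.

(0) 3|_2 = 2 + 1 ↦ 3 + 1|_3 = 4 ⇒ 3
(1) 3|_3 = 3 ↦ 4|_4 = 4 ⇒ 3
(2) 3|_4 = 3 ↦ 3|_5 = 3 ⇒ 2
(3) 2|_5 = 2 ↦ 2|_6 = 2 ⇒ 1

2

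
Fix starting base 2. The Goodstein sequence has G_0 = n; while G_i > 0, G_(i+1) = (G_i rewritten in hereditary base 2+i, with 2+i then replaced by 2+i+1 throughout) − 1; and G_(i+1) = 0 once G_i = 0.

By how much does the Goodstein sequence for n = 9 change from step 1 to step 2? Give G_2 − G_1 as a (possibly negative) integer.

942

base 2: 9 = 2^(2 + 1) + 1; at 3: 3^(3 + 1) + 1 = 82; next = 81
base 3: 81 = 3^(3 + 1); at 4: 4^(4 + 1) = 1024; next = 1023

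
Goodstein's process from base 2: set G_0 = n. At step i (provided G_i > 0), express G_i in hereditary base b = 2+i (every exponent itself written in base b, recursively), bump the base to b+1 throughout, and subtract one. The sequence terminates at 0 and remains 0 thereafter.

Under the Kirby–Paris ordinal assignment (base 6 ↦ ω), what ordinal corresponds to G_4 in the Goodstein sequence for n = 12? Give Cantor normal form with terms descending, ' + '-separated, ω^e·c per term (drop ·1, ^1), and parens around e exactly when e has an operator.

(0) 12|_2 = 2^(2 + 1) + 2^2 ↦ 3^(3 + 1) + 3^3|_3 = 108 ⇒ 107
(1) 107|_3 = 3^(3 + 1) + 2·3^2 + 2·3 + 2 ↦ 4^(4 + 1) + 2·4^2 + 2·4 + 2|_4 = 1066 ⇒ 1065
(2) 1065|_4 = 4^(4 + 1) + 2·4^2 + 2·4 + 1 ↦ 5^(5 + 1) + 2·5^2 + 2·5 + 1|_5 = 15686 ⇒ 15685
(3) 15685|_5 = 5^(5 + 1) + 2·5^2 + 2·5 ↦ 6^(6 + 1) + 2·6^2 + 2·6|_6 = 280020 ⇒ 280019
(4) 280019|_6 = 6^(6 + 1) + 2·6^2 + 6 + 5 ↦ 7^(7 + 1) + 2·7^2 + 7 + 5|_7 = 5764911 ⇒ 5764910

ω^(ω + 1) + ω^2·2 + ω + 5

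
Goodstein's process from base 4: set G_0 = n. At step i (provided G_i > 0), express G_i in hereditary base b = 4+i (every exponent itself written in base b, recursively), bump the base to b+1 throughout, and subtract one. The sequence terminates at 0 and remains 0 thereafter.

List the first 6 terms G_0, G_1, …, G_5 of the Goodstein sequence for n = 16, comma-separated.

G_0=16  [base 4] 4^2  →[4↦5]→  5^2 = 25  −1 ⇒ G_1=24
G_1=24  [base 5] 4·5 + 4  →[5↦6]→  4·6 + 4 = 28  −1 ⇒ G_2=27
G_2=27  [base 6] 4·6 + 3  →[6↦7]→  4·7 + 3 = 31  −1 ⇒ G_3=30
G_3=30  [base 7] 4·7 + 2  →[7↦8]→  4·8 + 2 = 34  −1 ⇒ G_4=33
G_4=33  [base 8] 4·8 + 1  →[8↦9]→  4·9 + 1 = 37  −1 ⇒ G_5=36

16, 24, 27, 30, 33, 36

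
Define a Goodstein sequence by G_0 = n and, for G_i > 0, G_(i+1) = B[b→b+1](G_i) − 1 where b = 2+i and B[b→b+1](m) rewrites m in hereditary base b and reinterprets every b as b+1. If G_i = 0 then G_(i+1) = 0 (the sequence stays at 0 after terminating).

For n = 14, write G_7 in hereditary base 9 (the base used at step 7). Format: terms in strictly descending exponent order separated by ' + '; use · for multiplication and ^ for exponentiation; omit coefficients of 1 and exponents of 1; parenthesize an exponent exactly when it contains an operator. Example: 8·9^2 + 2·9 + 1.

9^(9 + 1) + 5·9^5 + 5·9^4 + 5·9^3 + 5·9^2 + 5·9 + 2

14 —HB2→ 2^(2 + 1) + 2^2 + 2 —bump→ 3^(3 + 1) + 3^3 + 3 = 111 —(−1)→ 110
110 —HB3→ 3^(3 + 1) + 3^3 + 2 —bump→ 4^(4 + 1) + 4^4 + 2 = 1282 —(−1)→ 1281
1281 —HB4→ 4^(4 + 1) + 4^4 + 1 —bump→ 5^(5 + 1) + 5^5 + 1 = 18751 —(−1)→ 18750
18750 —HB5→ 5^(5 + 1) + 5^5 —bump→ 6^(6 + 1) + 6^6 = 326592 —(−1)→ 326591
326591 —HB6→ 6^(6 + 1) + 5·6^5 + 5·6^4 + 5·6^3 + 5·6^2 + 5·6 + 5 —bump→ 7^(7 + 1) + 5·7^5 + 5·7^4 + 5·7^3 + 5·7^2 + 5·7 + 5 = 5862841 —(−1)→ 5862840
5862840 —HB7→ 7^(7 + 1) + 5·7^5 + 5·7^4 + 5·7^3 + 5·7^2 + 5·7 + 4 —bump→ 8^(8 + 1) + 5·8^5 + 5·8^4 + 5·8^3 + 5·8^2 + 5·8 + 4 = 134404972 —(−1)→ 134404971
134404971 —HB8→ 8^(8 + 1) + 5·8^5 + 5·8^4 + 5·8^3 + 5·8^2 + 5·8 + 3 —bump→ 9^(9 + 1) + 5·9^5 + 5·9^4 + 5·9^3 + 5·9^2 + 5·9 + 3 = 3487116549 —(−1)→ 3487116548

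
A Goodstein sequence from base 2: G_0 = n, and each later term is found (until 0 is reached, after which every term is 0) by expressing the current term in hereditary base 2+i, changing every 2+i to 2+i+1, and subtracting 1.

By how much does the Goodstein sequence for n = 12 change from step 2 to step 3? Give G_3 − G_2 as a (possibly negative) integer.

14620

step 0: 12 = 2^(2 + 1) + 2^2; sub 3 for 2: 3^(3 + 1) + 3^3; = 108; G_1 = 108−1 = 107
step 1: 107 = 3^(3 + 1) + 2·3^2 + 2·3 + 2; sub 4 for 3: 4^(4 + 1) + 2·4^2 + 2·4 + 2; = 1066; G_2 = 1066−1 = 1065
step 2: 1065 = 4^(4 + 1) + 2·4^2 + 2·4 + 1; sub 5 for 4: 5^(5 + 1) + 2·5^2 + 2·5 + 1; = 15686; G_3 = 15686−1 = 15685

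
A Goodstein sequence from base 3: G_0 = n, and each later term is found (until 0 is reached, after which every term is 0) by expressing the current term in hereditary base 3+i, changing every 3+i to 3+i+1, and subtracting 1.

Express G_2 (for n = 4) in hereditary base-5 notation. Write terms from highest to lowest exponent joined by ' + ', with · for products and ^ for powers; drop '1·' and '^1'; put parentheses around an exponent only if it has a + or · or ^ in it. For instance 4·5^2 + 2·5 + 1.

4

(0) 4|_3 = 3 + 1 ↦ 4 + 1|_4 = 5 ⇒ 4
(1) 4|_4 = 4 ↦ 5|_5 = 5 ⇒ 4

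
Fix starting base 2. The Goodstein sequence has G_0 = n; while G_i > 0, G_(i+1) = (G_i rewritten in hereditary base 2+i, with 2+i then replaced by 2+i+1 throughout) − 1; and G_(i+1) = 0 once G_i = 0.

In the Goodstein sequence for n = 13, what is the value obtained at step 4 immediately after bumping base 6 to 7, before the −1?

i=0: 13 = 2^(2 + 1) + 2^2 + 1 (b=2); 2→3: 3^(3 + 1) + 3^3 + 1 = 109; 109−1 = 108
i=1: 108 = 3^(3 + 1) + 3^3 (b=3); 3→4: 4^(4 + 1) + 4^4 = 1280; 1280−1 = 1279
i=2: 1279 = 4^(4 + 1) + 3·4^3 + 3·4^2 + 3·4 + 3 (b=4); 4→5: 5^(5 + 1) + 3·5^3 + 3·5^2 + 3·5 + 3 = 16093; 16093−1 = 16092
i=3: 16092 = 5^(5 + 1) + 3·5^3 + 3·5^2 + 3·5 + 2 (b=5); 5→6: 6^(6 + 1) + 3·6^3 + 3·6^2 + 3·6 + 2 = 280712; 280712−1 = 280711

5765999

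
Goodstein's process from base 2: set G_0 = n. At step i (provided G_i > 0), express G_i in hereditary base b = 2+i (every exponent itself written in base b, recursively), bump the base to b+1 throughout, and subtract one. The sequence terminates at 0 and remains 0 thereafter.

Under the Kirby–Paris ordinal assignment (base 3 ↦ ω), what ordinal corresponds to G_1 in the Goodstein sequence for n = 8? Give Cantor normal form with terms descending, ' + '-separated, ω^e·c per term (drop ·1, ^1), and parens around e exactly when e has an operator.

8 —HB2→ 2^(2 + 1) —bump→ 3^(3 + 1) = 81 —(−1)→ 80
80 —HB3→ 2·3^3 + 2·3^2 + 2·3 + 2 —bump→ 2·4^4 + 2·4^2 + 2·4 + 2 = 554 —(−1)→ 553

ω^ω·2 + ω^2·2 + ω·2 + 2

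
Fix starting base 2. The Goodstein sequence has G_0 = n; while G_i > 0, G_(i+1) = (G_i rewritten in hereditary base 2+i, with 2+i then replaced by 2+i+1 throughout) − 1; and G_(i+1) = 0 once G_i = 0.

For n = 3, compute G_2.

(0) 3|_2 = 2 + 1 ↦ 3 + 1|_3 = 4 ⇒ 3
(1) 3|_3 = 3 ↦ 4|_4 = 4 ⇒ 3
(2) 3|_4 = 3 ↦ 3|_5 = 3 ⇒ 2

3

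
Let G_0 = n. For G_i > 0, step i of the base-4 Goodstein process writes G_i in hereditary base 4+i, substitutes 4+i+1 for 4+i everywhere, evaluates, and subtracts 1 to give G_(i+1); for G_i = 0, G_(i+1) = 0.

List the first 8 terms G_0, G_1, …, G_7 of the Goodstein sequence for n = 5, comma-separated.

5, 5, 5, 4, 3, 2, 1, 0

G_0=5  [base 4] 4 + 1  →[4↦5]→  5 + 1 = 6  −1 ⇒ G_1=5
G_1=5  [base 5] 5  →[5↦6]→  6 = 6  −1 ⇒ G_2=5
G_2=5  [base 6] 5  →[6↦7]→  5 = 5  −1 ⇒ G_3=4
G_3=4  [base 7] 4  →[7↦8]→  4 = 4  −1 ⇒ G_4=3
G_4=3  [base 8] 3  →[8↦9]→  3 = 3  −1 ⇒ G_5=2
G_5=2  [base 9] 2  →[9↦10]→  2 = 2  −1 ⇒ G_6=1
G_6=1  [base 10] 1  →[10↦11]→  1 = 1  −1 ⇒ G_7=0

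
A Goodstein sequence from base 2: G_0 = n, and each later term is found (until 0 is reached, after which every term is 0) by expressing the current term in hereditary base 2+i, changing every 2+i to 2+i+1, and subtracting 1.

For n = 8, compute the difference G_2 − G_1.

(0) 8|_2 = 2^(2 + 1) ↦ 3^(3 + 1)|_3 = 81 ⇒ 80
(1) 80|_3 = 2·3^3 + 2·3^2 + 2·3 + 2 ↦ 2·4^4 + 2·4^2 + 2·4 + 2|_4 = 554 ⇒ 553

473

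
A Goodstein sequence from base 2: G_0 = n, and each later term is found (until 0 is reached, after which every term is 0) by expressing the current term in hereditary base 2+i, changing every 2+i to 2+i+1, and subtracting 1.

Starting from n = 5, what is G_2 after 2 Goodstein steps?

base 2: 5 = 2^2 + 1; at 3: 3^3 + 1 = 28; next = 27
base 3: 27 = 3^3; at 4: 4^4 = 256; next = 255
base 4: 255 = 3·4^3 + 3·4^2 + 3·4 + 3; at 5: 3·5^3 + 3·5^2 + 3·5 + 3 = 468; next = 467

255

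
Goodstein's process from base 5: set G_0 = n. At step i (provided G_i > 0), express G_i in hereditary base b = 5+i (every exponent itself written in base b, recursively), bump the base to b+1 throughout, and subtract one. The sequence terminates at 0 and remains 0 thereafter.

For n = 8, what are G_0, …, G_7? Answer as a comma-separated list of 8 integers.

base 5: 8 = 5 + 3; at 6: 6 + 3 = 9; next = 8
base 6: 8 = 6 + 2; at 7: 7 + 2 = 9; next = 8
base 7: 8 = 7 + 1; at 8: 8 + 1 = 9; next = 8
base 8: 8 = 8; at 9: 9 = 9; next = 8
base 9: 8 = 8; at 10: 8 = 8; next = 7
base 10: 7 = 7; at 11: 7 = 7; next = 6
base 11: 6 = 6; at 12: 6 = 6; next = 5

8, 8, 8, 8, 8, 7, 6, 5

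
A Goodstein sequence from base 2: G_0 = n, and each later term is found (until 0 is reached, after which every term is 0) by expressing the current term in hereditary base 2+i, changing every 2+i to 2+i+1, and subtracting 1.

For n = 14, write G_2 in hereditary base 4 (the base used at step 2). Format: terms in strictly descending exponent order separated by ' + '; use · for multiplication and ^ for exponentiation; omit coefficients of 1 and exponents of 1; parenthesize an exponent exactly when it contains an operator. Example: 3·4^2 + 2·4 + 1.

(0) 14|_2 = 2^(2 + 1) + 2^2 + 2 ↦ 3^(3 + 1) + 3^3 + 3|_3 = 111 ⇒ 110
(1) 110|_3 = 3^(3 + 1) + 3^3 + 2 ↦ 4^(4 + 1) + 4^4 + 2|_4 = 1282 ⇒ 1281
(2) 1281|_4 = 4^(4 + 1) + 4^4 + 1 ↦ 5^(5 + 1) + 5^5 + 1|_5 = 18751 ⇒ 18750

4^(4 + 1) + 4^4 + 1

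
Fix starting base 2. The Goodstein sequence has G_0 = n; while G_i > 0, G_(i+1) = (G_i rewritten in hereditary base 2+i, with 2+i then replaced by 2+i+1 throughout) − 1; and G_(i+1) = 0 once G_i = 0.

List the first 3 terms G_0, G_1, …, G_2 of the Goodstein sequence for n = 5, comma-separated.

step 0: 5 = 2^2 + 1; sub 3 for 2: 3^3 + 1; = 28; G_1 = 28−1 = 27
step 1: 27 = 3^3; sub 4 for 3: 4^4; = 256; G_2 = 256−1 = 255

5, 27, 255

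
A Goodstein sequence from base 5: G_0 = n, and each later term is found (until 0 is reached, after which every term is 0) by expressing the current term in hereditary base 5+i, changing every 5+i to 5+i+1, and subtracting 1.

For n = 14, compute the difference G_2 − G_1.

i=0: 14 = 2·5 + 4 (b=5); 5→6: 2·6 + 4 = 16; 16−1 = 15
i=1: 15 = 2·6 + 3 (b=6); 6→7: 2·7 + 3 = 17; 17−1 = 16

1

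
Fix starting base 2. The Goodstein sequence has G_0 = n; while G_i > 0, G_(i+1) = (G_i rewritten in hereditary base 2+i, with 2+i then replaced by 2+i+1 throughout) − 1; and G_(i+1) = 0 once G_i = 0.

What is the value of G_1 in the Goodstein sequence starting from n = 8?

[0] 8 ≡ 2^(2 + 1) (base 2). Lift 3: 81. −1: 80.
[1] 80 ≡ 2·3^3 + 2·3^2 + 2·3 + 2 (base 3). Lift 4: 554. −1: 553.

80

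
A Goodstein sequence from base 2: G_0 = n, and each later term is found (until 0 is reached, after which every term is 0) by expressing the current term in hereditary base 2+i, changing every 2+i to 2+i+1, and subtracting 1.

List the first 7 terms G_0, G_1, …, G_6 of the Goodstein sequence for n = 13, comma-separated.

13, 108, 1279, 16092, 280711, 5765998, 134219479

step 0: 13 = 2^(2 + 1) + 2^2 + 1; sub 3 for 2: 3^(3 + 1) + 3^3 + 1; = 109; G_1 = 109−1 = 108
step 1: 108 = 3^(3 + 1) + 3^3; sub 4 for 3: 4^(4 + 1) + 4^4; = 1280; G_2 = 1280−1 = 1279
step 2: 1279 = 4^(4 + 1) + 3·4^3 + 3·4^2 + 3·4 + 3; sub 5 for 4: 5^(5 + 1) + 3·5^3 + 3·5^2 + 3·5 + 3; = 16093; G_3 = 16093−1 = 16092
step 3: 16092 = 5^(5 + 1) + 3·5^3 + 3·5^2 + 3·5 + 2; sub 6 for 5: 6^(6 + 1) + 3·6^3 + 3·6^2 + 3·6 + 2; = 280712; G_4 = 280712−1 = 280711
step 4: 280711 = 6^(6 + 1) + 3·6^3 + 3·6^2 + 3·6 + 1; sub 7 for 6: 7^(7 + 1) + 3·7^3 + 3·7^2 + 3·7 + 1; = 5765999; G_5 = 5765999−1 = 5765998
step 5: 5765998 = 7^(7 + 1) + 3·7^3 + 3·7^2 + 3·7; sub 8 for 7: 8^(8 + 1) + 3·8^3 + 3·8^2 + 3·8; = 134219480; G_6 = 134219480−1 = 134219479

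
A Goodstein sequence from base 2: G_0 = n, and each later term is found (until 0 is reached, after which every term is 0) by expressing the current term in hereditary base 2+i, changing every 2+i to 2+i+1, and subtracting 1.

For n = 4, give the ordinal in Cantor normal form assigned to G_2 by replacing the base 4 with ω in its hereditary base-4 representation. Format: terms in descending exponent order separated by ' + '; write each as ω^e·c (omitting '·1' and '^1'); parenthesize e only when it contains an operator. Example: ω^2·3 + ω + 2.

i=0: 4 = 2^2 (b=2); 2→3: 3^3 = 27; 27−1 = 26
i=1: 26 = 2·3^2 + 2·3 + 2 (b=3); 3→4: 2·4^2 + 2·4 + 2 = 42; 42−1 = 41
i=2: 41 = 2·4^2 + 2·4 + 1 (b=4); 4→5: 2·5^2 + 2·5 + 1 = 61; 61−1 = 60

ω^2·2 + ω·2 + 1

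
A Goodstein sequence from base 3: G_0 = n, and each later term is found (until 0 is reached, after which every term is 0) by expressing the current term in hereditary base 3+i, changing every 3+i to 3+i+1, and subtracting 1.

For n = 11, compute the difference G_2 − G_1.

8

[0] 11 ≡ 3^2 + 2 (base 3). Lift 4: 18. −1: 17.
[1] 17 ≡ 4^2 + 1 (base 4). Lift 5: 26. −1: 25.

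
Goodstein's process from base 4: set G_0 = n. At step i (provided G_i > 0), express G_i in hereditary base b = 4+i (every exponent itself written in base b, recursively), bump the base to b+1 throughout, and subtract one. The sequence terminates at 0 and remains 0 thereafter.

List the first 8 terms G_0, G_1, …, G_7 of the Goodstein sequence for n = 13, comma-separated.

13 —HB4→ 3·4 + 1 —bump→ 3·5 + 1 = 16 —(−1)→ 15
15 —HB5→ 3·5 —bump→ 3·6 = 18 —(−1)→ 17
17 —HB6→ 2·6 + 5 —bump→ 2·7 + 5 = 19 —(−1)→ 18
18 —HB7→ 2·7 + 4 —bump→ 2·8 + 4 = 20 —(−1)→ 19
19 —HB8→ 2·8 + 3 —bump→ 2·9 + 3 = 21 —(−1)→ 20
20 —HB9→ 2·9 + 2 —bump→ 2·10 + 2 = 22 —(−1)→ 21
21 —HB10→ 2·10 + 1 —bump→ 2·11 + 1 = 23 —(−1)→ 22

13, 15, 17, 18, 19, 20, 21, 22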